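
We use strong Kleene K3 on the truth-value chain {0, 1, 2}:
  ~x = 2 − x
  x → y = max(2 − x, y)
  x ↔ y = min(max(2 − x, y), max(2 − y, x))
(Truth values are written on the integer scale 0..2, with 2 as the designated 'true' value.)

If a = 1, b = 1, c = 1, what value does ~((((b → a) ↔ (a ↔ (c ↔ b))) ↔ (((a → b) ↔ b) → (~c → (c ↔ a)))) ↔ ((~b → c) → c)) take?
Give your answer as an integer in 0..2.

b → a = 1 → 1 = 1
c ↔ b = 1 ↔ 1 = 1
a ↔ (c ↔ b) = 1 ↔ 1 = 1
(b → a) ↔ (a ↔ (c ↔ b)) = 1 ↔ 1 = 1
a → b = 1 → 1 = 1
(a → b) ↔ b = 1 ↔ 1 = 1
~c = ~1 = 1
c ↔ a = 1 ↔ 1 = 1
~c → (c ↔ a) = 1 → 1 = 1
((a → b) ↔ b) → (~c → (c ↔ a)) = 1 → 1 = 1
((b → a) ↔ (a ↔ (c ↔ b))) ↔ (((a → b) ↔ b) → (~c → (c ↔ a))) = 1 ↔ 1 = 1
~b = ~1 = 1
~b → c = 1 → 1 = 1
(~b → c) → c = 1 → 1 = 1
(((b → a) ↔ (a ↔ (c ↔ b))) ↔ (((a → b) ↔ b) → (~c → (c ↔ a)))) ↔ ((~b → c) → c) = 1 ↔ 1 = 1
~((((b → a) ↔ (a ↔ (c ↔ b))) ↔ (((a → b) ↔ b) → (~c → (c ↔ a)))) ↔ ((~b → c) → c)) = ~1 = 1

1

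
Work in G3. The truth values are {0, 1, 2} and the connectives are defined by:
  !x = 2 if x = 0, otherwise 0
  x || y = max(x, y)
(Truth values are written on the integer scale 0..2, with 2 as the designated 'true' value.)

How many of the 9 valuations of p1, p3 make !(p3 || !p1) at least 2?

p1 = 0, p3 = 0 ↦ 0  <
p1 = 0, p3 = 1 ↦ 0  <
p1 = 0, p3 = 2 ↦ 0  <
p1 = 1, p3 = 0 ↦ 2  ≥
p1 = 1, p3 = 1 ↦ 0  <
p1 = 1, p3 = 2 ↦ 0  <
p1 = 2, p3 = 0 ↦ 2  ≥
p1 = 2, p3 = 1 ↦ 0  <
p1 = 2, p3 = 2 ↦ 0  <
So 2 of the 9 assignments meet the threshold.

2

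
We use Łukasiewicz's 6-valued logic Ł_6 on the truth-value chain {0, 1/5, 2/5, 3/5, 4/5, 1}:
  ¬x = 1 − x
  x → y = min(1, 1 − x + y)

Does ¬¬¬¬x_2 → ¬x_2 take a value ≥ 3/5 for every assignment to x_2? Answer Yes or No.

Counterexample: take x_2 = 4/5.
¬x_2 = ¬4/5 = 1/5
¬¬x_2 = ¬1/5 = 4/5
¬¬¬x_2 = ¬4/5 = 1/5
¬¬¬¬x_2 = ¬1/5 = 4/5
¬¬¬¬x_2 → ¬x_2 = 4/5 → 1/5 = 2/5
This gives 2/5, which is below 3/5.

No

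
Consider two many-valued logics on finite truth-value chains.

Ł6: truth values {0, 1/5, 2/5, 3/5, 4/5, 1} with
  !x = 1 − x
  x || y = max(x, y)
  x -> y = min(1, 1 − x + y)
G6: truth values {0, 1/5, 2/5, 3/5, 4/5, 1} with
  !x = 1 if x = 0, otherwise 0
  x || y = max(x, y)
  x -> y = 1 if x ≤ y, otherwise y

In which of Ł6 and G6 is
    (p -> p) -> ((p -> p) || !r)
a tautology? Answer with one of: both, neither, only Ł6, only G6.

both

In Ł6: every assignment gives 1 — tautology.
In G6: every assignment gives 1 — tautology.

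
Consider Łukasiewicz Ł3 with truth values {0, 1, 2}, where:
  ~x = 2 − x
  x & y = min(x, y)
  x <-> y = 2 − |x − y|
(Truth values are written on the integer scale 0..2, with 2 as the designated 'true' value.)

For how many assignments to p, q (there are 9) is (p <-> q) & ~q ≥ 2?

1

p = 0, q = 0 ↦ 2  ≥
p = 0, q = 1 ↦ 1  <
p = 0, q = 2 ↦ 0  <
p = 1, q = 0 ↦ 1  <
p = 1, q = 1 ↦ 1  <
p = 1, q = 2 ↦ 0  <
p = 2, q = 0 ↦ 0  <
p = 2, q = 1 ↦ 1  <
p = 2, q = 2 ↦ 0  <
So 1 of the 9 assignments meets the threshold.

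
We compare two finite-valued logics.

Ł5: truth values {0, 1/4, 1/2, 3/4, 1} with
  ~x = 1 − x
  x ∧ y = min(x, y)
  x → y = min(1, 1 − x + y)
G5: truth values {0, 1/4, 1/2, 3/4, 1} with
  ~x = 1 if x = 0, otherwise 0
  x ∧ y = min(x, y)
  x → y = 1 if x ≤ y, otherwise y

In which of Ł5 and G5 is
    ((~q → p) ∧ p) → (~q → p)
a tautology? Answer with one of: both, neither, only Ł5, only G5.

both

In Ł5: every assignment gives 1 — tautology.
In G5: every assignment gives 1 — tautology.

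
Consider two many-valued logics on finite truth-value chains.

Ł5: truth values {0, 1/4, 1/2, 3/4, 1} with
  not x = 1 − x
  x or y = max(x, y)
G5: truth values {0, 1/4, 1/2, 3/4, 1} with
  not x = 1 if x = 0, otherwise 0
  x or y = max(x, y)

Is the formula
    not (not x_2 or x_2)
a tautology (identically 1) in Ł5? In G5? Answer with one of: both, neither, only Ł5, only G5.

In Ł5: at x_2 = 0 the value is 0 — not a tautology.
In G5: at x_2 = 0 the value is 0 — not a tautology.

neither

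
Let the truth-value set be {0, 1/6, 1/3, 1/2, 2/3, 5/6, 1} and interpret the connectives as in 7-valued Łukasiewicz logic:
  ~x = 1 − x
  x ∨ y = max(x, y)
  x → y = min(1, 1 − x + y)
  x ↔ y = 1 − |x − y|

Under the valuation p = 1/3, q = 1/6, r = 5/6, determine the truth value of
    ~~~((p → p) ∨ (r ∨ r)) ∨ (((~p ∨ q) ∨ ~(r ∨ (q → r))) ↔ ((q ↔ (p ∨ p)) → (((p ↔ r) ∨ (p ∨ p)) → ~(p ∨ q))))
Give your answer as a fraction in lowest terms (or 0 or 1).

2/3

p → p = 1/3 → 1/3 = 1
r ∨ r = 5/6 ∨ 5/6 = 5/6
(p → p) ∨ (r ∨ r) = 1 ∨ 5/6 = 1
~((p → p) ∨ (r ∨ r)) = ~1 = 0
~~((p → p) ∨ (r ∨ r)) = ~0 = 1
~~~((p → p) ∨ (r ∨ r)) = ~1 = 0
~p = ~1/3 = 2/3
~p ∨ q = 2/3 ∨ 1/6 = 2/3
q → r = 1/6 → 5/6 = 1
r ∨ (q → r) = 5/6 ∨ 1 = 1
~(r ∨ (q → r)) = ~1 = 0
(~p ∨ q) ∨ ~(r ∨ (q → r)) = 2/3 ∨ 0 = 2/3
p ∨ p = 1/3 ∨ 1/3 = 1/3
q ↔ (p ∨ p) = 1/6 ↔ 1/3 = 5/6
p ↔ r = 1/3 ↔ 5/6 = 1/2
p ∨ p = 1/3 ∨ 1/3 = 1/3
(p ↔ r) ∨ (p ∨ p) = 1/2 ∨ 1/3 = 1/2
p ∨ q = 1/3 ∨ 1/6 = 1/3
~(p ∨ q) = ~1/3 = 2/3
((p ↔ r) ∨ (p ∨ p)) → ~(p ∨ q) = 1/2 → 2/3 = 1
(q ↔ (p ∨ p)) → (((p ↔ r) ∨ (p ∨ p)) → ~(p ∨ q)) = 5/6 → 1 = 1
((~p ∨ q) ∨ ~(r ∨ (q → r))) ↔ ((q ↔ (p ∨ p)) → (((p ↔ r) ∨ (p ∨ p)) → ~(p ∨ q))) = 2/3 ↔ 1 = 2/3
~~~((p → p) ∨ (r ∨ r)) ∨ (((~p ∨ q) ∨ ~(r ∨ (q → r))) ↔ ((q ↔ (p ∨ p)) → (((p ↔ r) ∨ (p ∨ p)) → ~(p ∨ q)))) = 0 ∨ 2/3 = 2/3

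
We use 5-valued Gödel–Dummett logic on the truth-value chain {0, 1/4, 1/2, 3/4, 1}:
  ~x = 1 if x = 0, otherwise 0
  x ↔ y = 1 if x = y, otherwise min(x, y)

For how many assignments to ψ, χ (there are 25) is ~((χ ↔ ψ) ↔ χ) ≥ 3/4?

value 1: 5 assignments (counts)
value 0: 20 assignments
So 5 of the 25 assignments meet the threshold.

5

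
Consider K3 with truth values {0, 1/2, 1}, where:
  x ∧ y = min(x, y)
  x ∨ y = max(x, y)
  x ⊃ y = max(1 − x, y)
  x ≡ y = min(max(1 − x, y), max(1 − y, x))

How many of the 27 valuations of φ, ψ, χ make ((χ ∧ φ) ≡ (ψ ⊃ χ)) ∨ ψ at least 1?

11

value 1: 11 assignments (counts)
value 1/2: 11 assignments
value 0: 5 assignments
So 11 of the 27 assignments meet the threshold.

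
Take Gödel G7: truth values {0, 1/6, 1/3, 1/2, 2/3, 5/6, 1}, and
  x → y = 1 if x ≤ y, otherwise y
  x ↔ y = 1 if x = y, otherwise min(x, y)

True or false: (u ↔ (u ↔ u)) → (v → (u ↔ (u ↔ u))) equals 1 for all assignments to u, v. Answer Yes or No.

Yes

At u = 2/3, v = 1, for instance:
u ↔ u = 2/3 ↔ 2/3 = 1
u ↔ (u ↔ u) = 2/3 ↔ 1 = 2/3
v → (u ↔ (u ↔ u)) = 1 → 2/3 = 2/3
(u ↔ (u ↔ u)) → (v → (u ↔ (u ↔ u))) = 2/3 → 2/3 = 1
and checking the remaining 48 assignments likewise gives ≥ 1 in every case.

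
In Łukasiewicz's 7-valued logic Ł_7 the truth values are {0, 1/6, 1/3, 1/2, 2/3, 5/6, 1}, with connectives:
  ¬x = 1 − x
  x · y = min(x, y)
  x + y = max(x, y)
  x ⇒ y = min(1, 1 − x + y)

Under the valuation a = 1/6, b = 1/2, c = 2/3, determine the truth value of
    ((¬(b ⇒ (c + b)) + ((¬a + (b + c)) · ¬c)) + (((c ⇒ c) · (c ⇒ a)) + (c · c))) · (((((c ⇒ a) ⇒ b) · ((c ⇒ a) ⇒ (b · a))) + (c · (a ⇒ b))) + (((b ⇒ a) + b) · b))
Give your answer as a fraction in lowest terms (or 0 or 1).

c + b = 2/3 + 1/2 = 2/3
b ⇒ (c + b) = 1/2 ⇒ 2/3 = 1
¬(b ⇒ (c + b)) = ¬1 = 0
¬a = ¬1/6 = 5/6
b + c = 1/2 + 2/3 = 2/3
¬a + (b + c) = 5/6 + 2/3 = 5/6
¬c = ¬2/3 = 1/3
(¬a + (b + c)) · ¬c = 5/6 · 1/3 = 1/3
¬(b ⇒ (c + b)) + ((¬a + (b + c)) · ¬c) = 0 + 1/3 = 1/3
c ⇒ c = 2/3 ⇒ 2/3 = 1
c ⇒ a = 2/3 ⇒ 1/6 = 1/2
(c ⇒ c) · (c ⇒ a) = 1 · 1/2 = 1/2
c · c = 2/3 · 2/3 = 2/3
((c ⇒ c) · (c ⇒ a)) + (c · c) = 1/2 + 2/3 = 2/3
(¬(b ⇒ (c + b)) + ((¬a + (b + c)) · ¬c)) + (((c ⇒ c) · (c ⇒ a)) + (c · c)) = 1/3 + 2/3 = 2/3
c ⇒ a = 2/3 ⇒ 1/6 = 1/2
(c ⇒ a) ⇒ b = 1/2 ⇒ 1/2 = 1
c ⇒ a = 2/3 ⇒ 1/6 = 1/2
b · a = 1/2 · 1/6 = 1/6
(c ⇒ a) ⇒ (b · a) = 1/2 ⇒ 1/6 = 2/3
((c ⇒ a) ⇒ b) · ((c ⇒ a) ⇒ (b · a)) = 1 · 2/3 = 2/3
a ⇒ b = 1/6 ⇒ 1/2 = 1
c · (a ⇒ b) = 2/3 · 1 = 2/3
(((c ⇒ a) ⇒ b) · ((c ⇒ a) ⇒ (b · a))) + (c · (a ⇒ b)) = 2/3 + 2/3 = 2/3
b ⇒ a = 1/2 ⇒ 1/6 = 2/3
(b ⇒ a) + b = 2/3 + 1/2 = 2/3
((b ⇒ a) + b) · b = 2/3 · 1/2 = 1/2
((((c ⇒ a) ⇒ b) · ((c ⇒ a) ⇒ (b · a))) + (c · (a ⇒ b))) + (((b ⇒ a) + b) · b) = 2/3 + 1/2 = 2/3
((¬(b ⇒ (c + b)) + ((¬a + (b + c)) · ¬c)) + (((c ⇒ c) · (c ⇒ a)) + (c · c))) · (((((c ⇒ a) ⇒ b) · ((c ⇒ a) ⇒ (b · a))) + (c · (a ⇒ b))) + (((b ⇒ a) + b) · b)) = 2/3 · 2/3 = 2/3

2/3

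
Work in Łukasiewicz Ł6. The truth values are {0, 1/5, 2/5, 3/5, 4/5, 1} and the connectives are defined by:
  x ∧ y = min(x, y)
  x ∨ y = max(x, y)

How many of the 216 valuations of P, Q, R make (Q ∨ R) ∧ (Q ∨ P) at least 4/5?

value 1: 41 assignments (counts)
value 4/5: 47 assignments (counts)
value 3/5: 47 assignments
value 2/5: 41 assignments
value 1/5: 29 assignments
value 0: 11 assignments
So 88 of the 216 assignments meet the threshold.

88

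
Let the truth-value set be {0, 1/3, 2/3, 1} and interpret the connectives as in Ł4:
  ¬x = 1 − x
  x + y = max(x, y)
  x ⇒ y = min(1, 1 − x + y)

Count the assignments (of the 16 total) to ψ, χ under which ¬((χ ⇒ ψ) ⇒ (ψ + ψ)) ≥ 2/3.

ψ = 0, χ = 0 ↦ 1  ≥
ψ = 0, χ = 1/3 ↦ 2/3  ≥
ψ = 0, χ = 2/3 ↦ 1/3  <
ψ = 0, χ = 1 ↦ 0  <
ψ = 1/3, χ = 0 ↦ 2/3  ≥
ψ = 1/3, χ = 1/3 ↦ 2/3  ≥
ψ = 1/3, χ = 2/3 ↦ 1/3  <
ψ = 1/3, χ = 1 ↦ 0  <
ψ = 2/3, χ = 0 ↦ 1/3  <
ψ = 2/3, χ = 1/3 ↦ 1/3  <
ψ = 2/3, χ = 2/3 ↦ 1/3  <
ψ = 2/3, χ = 1 ↦ 0  <
ψ = 1, χ = 0 ↦ 0  <
ψ = 1, χ = 1/3 ↦ 0  <
ψ = 1, χ = 2/3 ↦ 0  <
ψ = 1, χ = 1 ↦ 0  <
So 4 of the 16 assignments meet the threshold.

4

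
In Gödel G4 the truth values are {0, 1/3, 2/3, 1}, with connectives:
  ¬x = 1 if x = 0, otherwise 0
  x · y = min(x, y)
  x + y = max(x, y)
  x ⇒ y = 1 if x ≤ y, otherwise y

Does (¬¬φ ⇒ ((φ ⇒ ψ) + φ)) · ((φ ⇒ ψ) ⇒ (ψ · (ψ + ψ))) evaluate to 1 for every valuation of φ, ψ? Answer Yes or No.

No

Counterexample: take φ = 0, ψ = 0.
¬φ = ¬0 = 1
¬¬φ = ¬1 = 0
φ ⇒ ψ = 0 ⇒ 0 = 1
(φ ⇒ ψ) + φ = 1 + 0 = 1
¬¬φ ⇒ ((φ ⇒ ψ) + φ) = 0 ⇒ 1 = 1
φ ⇒ ψ = 0 ⇒ 0 = 1
ψ + ψ = 0 + 0 = 0
ψ · (ψ + ψ) = 0 · 0 = 0
(φ ⇒ ψ) ⇒ (ψ · (ψ + ψ)) = 1 ⇒ 0 = 0
(¬¬φ ⇒ ((φ ⇒ ψ) + φ)) · ((φ ⇒ ψ) ⇒ (ψ · (ψ + ψ))) = 1 · 0 = 0
This gives 0 ≠ 1.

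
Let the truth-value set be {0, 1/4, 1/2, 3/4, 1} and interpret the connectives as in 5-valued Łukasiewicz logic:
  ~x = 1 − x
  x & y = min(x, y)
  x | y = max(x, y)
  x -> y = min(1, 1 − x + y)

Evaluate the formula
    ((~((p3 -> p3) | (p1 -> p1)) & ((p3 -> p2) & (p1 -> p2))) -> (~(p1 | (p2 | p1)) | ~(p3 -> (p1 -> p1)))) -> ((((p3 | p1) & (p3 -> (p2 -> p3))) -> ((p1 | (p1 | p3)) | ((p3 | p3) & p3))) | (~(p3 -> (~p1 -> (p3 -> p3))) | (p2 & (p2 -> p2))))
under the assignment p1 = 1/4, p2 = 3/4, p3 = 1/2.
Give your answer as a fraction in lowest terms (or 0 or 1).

1

p3 -> p3 = 1/2 -> 1/2 = 1
p1 -> p1 = 1/4 -> 1/4 = 1
(p3 -> p3) | (p1 -> p1) = 1 | 1 = 1
~((p3 -> p3) | (p1 -> p1)) = ~1 = 0
p3 -> p2 = 1/2 -> 3/4 = 1
p1 -> p2 = 1/4 -> 3/4 = 1
(p3 -> p2) & (p1 -> p2) = 1 & 1 = 1
~((p3 -> p3) | (p1 -> p1)) & ((p3 -> p2) & (p1 -> p2)) = 0 & 1 = 0
p2 | p1 = 3/4 | 1/4 = 3/4
p1 | (p2 | p1) = 1/4 | 3/4 = 3/4
~(p1 | (p2 | p1)) = ~3/4 = 1/4
p1 -> p1 = 1/4 -> 1/4 = 1
p3 -> (p1 -> p1) = 1/2 -> 1 = 1
~(p3 -> (p1 -> p1)) = ~1 = 0
~(p1 | (p2 | p1)) | ~(p3 -> (p1 -> p1)) = 1/4 | 0 = 1/4
(~((p3 -> p3) | (p1 -> p1)) & ((p3 -> p2) & (p1 -> p2))) -> (~(p1 | (p2 | p1)) | ~(p3 -> (p1 -> p1))) = 0 -> 1/4 = 1
p3 | p1 = 1/2 | 1/4 = 1/2
p2 -> p3 = 3/4 -> 1/2 = 3/4
p3 -> (p2 -> p3) = 1/2 -> 3/4 = 1
(p3 | p1) & (p3 -> (p2 -> p3)) = 1/2 & 1 = 1/2
p1 | p3 = 1/4 | 1/2 = 1/2
p1 | (p1 | p3) = 1/4 | 1/2 = 1/2
p3 | p3 = 1/2 | 1/2 = 1/2
(p3 | p3) & p3 = 1/2 & 1/2 = 1/2
(p1 | (p1 | p3)) | ((p3 | p3) & p3) = 1/2 | 1/2 = 1/2
((p3 | p1) & (p3 -> (p2 -> p3))) -> ((p1 | (p1 | p3)) | ((p3 | p3) & p3)) = 1/2 -> 1/2 = 1
~p1 = ~1/4 = 3/4
p3 -> p3 = 1/2 -> 1/2 = 1
~p1 -> (p3 -> p3) = 3/4 -> 1 = 1
p3 -> (~p1 -> (p3 -> p3)) = 1/2 -> 1 = 1
~(p3 -> (~p1 -> (p3 -> p3))) = ~1 = 0
p2 -> p2 = 3/4 -> 3/4 = 1
p2 & (p2 -> p2) = 3/4 & 1 = 3/4
~(p3 -> (~p1 -> (p3 -> p3))) | (p2 & (p2 -> p2)) = 0 | 3/4 = 3/4
(((p3 | p1) & (p3 -> (p2 -> p3))) -> ((p1 | (p1 | p3)) | ((p3 | p3) & p3))) | (~(p3 -> (~p1 -> (p3 -> p3))) | (p2 & (p2 -> p2))) = 1 | 3/4 = 1
((~((p3 -> p3) | (p1 -> p1)) & ((p3 -> p2) & (p1 -> p2))) -> (~(p1 | (p2 | p1)) | ~(p3 -> (p1 -> p1)))) -> ((((p3 | p1) & (p3 -> (p2 -> p3))) -> ((p1 | (p1 | p3)) | ((p3 | p3) & p3))) | (~(p3 -> (~p1 -> (p3 -> p3))) | (p2 & (p2 -> p2)))) = 1 -> 1 = 1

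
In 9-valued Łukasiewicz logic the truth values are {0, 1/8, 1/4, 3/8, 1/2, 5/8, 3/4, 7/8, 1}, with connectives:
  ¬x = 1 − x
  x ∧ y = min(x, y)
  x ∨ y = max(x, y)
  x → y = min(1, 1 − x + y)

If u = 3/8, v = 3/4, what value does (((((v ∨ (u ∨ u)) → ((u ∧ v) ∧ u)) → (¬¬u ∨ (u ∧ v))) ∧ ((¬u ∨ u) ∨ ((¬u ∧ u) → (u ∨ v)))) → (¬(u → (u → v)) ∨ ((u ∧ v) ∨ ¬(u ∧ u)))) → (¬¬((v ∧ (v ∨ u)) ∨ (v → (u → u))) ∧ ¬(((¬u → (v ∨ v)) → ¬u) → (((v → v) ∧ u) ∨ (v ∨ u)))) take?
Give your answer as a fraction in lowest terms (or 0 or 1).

1/8

u ∨ u = 3/8 ∨ 3/8 = 3/8
v ∨ (u ∨ u) = 3/4 ∨ 3/8 = 3/4
u ∧ v = 3/8 ∧ 3/4 = 3/8
(u ∧ v) ∧ u = 3/8 ∧ 3/8 = 3/8
(v ∨ (u ∨ u)) → ((u ∧ v) ∧ u) = 3/4 → 3/8 = 5/8
¬u = ¬3/8 = 5/8
¬¬u = ¬5/8 = 3/8
u ∧ v = 3/8 ∧ 3/4 = 3/8
¬¬u ∨ (u ∧ v) = 3/8 ∨ 3/8 = 3/8
((v ∨ (u ∨ u)) → ((u ∧ v) ∧ u)) → (¬¬u ∨ (u ∧ v)) = 5/8 → 3/8 = 3/4
¬u = ¬3/8 = 5/8
¬u ∨ u = 5/8 ∨ 3/8 = 5/8
¬u = ¬3/8 = 5/8
¬u ∧ u = 5/8 ∧ 3/8 = 3/8
u ∨ v = 3/8 ∨ 3/4 = 3/4
(¬u ∧ u) → (u ∨ v) = 3/8 → 3/4 = 1
(¬u ∨ u) ∨ ((¬u ∧ u) → (u ∨ v)) = 5/8 ∨ 1 = 1
(((v ∨ (u ∨ u)) → ((u ∧ v) ∧ u)) → (¬¬u ∨ (u ∧ v))) ∧ ((¬u ∨ u) ∨ ((¬u ∧ u) → (u ∨ v))) = 3/4 ∧ 1 = 3/4
u → v = 3/8 → 3/4 = 1
u → (u → v) = 3/8 → 1 = 1
¬(u → (u → v)) = ¬1 = 0
u ∧ v = 3/8 ∧ 3/4 = 3/8
u ∧ u = 3/8 ∧ 3/8 = 3/8
¬(u ∧ u) = ¬3/8 = 5/8
(u ∧ v) ∨ ¬(u ∧ u) = 3/8 ∨ 5/8 = 5/8
¬(u → (u → v)) ∨ ((u ∧ v) ∨ ¬(u ∧ u)) = 0 ∨ 5/8 = 5/8
((((v ∨ (u ∨ u)) → ((u ∧ v) ∧ u)) → (¬¬u ∨ (u ∧ v))) ∧ ((¬u ∨ u) ∨ ((¬u ∧ u) → (u ∨ v)))) → (¬(u → (u → v)) ∨ ((u ∧ v) ∨ ¬(u ∧ u))) = 3/4 → 5/8 = 7/8
v ∨ u = 3/4 ∨ 3/8 = 3/4
v ∧ (v ∨ u) = 3/4 ∧ 3/4 = 3/4
u → u = 3/8 → 3/8 = 1
v → (u → u) = 3/4 → 1 = 1
(v ∧ (v ∨ u)) ∨ (v → (u → u)) = 3/4 ∨ 1 = 1
¬((v ∧ (v ∨ u)) ∨ (v → (u → u))) = ¬1 = 0
¬¬((v ∧ (v ∨ u)) ∨ (v → (u → u))) = ¬0 = 1
¬u = ¬3/8 = 5/8
v ∨ v = 3/4 ∨ 3/4 = 3/4
¬u → (v ∨ v) = 5/8 → 3/4 = 1
¬u = ¬3/8 = 5/8
(¬u → (v ∨ v)) → ¬u = 1 → 5/8 = 5/8
v → v = 3/4 → 3/4 = 1
(v → v) ∧ u = 1 ∧ 3/8 = 3/8
v ∨ u = 3/4 ∨ 3/8 = 3/4
((v → v) ∧ u) ∨ (v ∨ u) = 3/8 ∨ 3/4 = 3/4
((¬u → (v ∨ v)) → ¬u) → (((v → v) ∧ u) ∨ (v ∨ u)) = 5/8 → 3/4 = 1
¬(((¬u → (v ∨ v)) → ¬u) → (((v → v) ∧ u) ∨ (v ∨ u))) = ¬1 = 0
¬¬((v ∧ (v ∨ u)) ∨ (v → (u → u))) ∧ ¬(((¬u → (v ∨ v)) → ¬u) → (((v → v) ∧ u) ∨ (v ∨ u))) = 1 ∧ 0 = 0
(((((v ∨ (u ∨ u)) → ((u ∧ v) ∧ u)) → (¬¬u ∨ (u ∧ v))) ∧ ((¬u ∨ u) ∨ ((¬u ∧ u) → (u ∨ v)))) → (¬(u → (u → v)) ∨ ((u ∧ v) ∨ ¬(u ∧ u)))) → (¬¬((v ∧ (v ∨ u)) ∨ (v → (u → u))) ∧ ¬(((¬u → (v ∨ v)) → ¬u) → (((v → v) ∧ u) ∨ (v ∨ u)))) = 7/8 → 0 = 1/8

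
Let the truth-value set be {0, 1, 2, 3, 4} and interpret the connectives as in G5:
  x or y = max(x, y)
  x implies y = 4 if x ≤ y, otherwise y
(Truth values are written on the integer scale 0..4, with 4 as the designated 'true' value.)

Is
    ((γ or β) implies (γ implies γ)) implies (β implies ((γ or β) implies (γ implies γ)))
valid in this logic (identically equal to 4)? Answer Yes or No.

Yes

At β = 4, γ = 3, for instance:
γ or β = 3 or 4 = 4
γ implies γ = 3 implies 3 = 4
(γ or β) implies (γ implies γ) = 4 implies 4 = 4
β implies ((γ or β) implies (γ implies γ)) = 4 implies 4 = 4
((γ or β) implies (γ implies γ)) implies (β implies ((γ or β) implies (γ implies γ))) = 4 implies 4 = 4
and checking the remaining 24 assignments likewise gives ≥ 4 in every case.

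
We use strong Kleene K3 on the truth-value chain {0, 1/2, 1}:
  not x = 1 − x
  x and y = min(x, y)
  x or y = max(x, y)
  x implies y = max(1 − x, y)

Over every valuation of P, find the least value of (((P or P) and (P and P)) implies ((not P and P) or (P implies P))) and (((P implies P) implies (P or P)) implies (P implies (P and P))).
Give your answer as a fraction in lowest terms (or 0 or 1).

1/2

Take P = 1/2:
P or P = 1/2 or 1/2 = 1/2
P and P = 1/2 and 1/2 = 1/2
(P or P) and (P and P) = 1/2 and 1/2 = 1/2
not P = not 1/2 = 1/2
not P and P = 1/2 and 1/2 = 1/2
P implies P = 1/2 implies 1/2 = 1/2
(not P and P) or (P implies P) = 1/2 or 1/2 = 1/2
((P or P) and (P and P)) implies ((not P and P) or (P implies P)) = 1/2 implies 1/2 = 1/2
P implies P = 1/2 implies 1/2 = 1/2
P or P = 1/2 or 1/2 = 1/2
(P implies P) implies (P or P) = 1/2 implies 1/2 = 1/2
P and P = 1/2 and 1/2 = 1/2
P implies (P and P) = 1/2 implies 1/2 = 1/2
((P implies P) implies (P or P)) implies (P implies (P and P)) = 1/2 implies 1/2 = 1/2
(((P or P) and (P and P)) implies ((not P and P) or (P implies P))) and (((P implies P) implies (P or P)) implies (P implies (P and P))) = 1/2 and 1/2 = 1/2
No assignment yields a value below 1/2, so this is the minimum.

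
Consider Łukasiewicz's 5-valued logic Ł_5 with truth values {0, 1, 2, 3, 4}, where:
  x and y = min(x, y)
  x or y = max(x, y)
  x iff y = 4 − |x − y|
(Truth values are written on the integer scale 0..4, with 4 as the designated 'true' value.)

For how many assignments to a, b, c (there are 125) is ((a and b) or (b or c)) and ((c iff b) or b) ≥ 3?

55

value 4: 25 assignments (counts)
value 3: 30 assignments (counts)
value 2: 35 assignments
value 1: 25 assignments
value 0: 10 assignments
So 55 of the 125 assignments meet the threshold.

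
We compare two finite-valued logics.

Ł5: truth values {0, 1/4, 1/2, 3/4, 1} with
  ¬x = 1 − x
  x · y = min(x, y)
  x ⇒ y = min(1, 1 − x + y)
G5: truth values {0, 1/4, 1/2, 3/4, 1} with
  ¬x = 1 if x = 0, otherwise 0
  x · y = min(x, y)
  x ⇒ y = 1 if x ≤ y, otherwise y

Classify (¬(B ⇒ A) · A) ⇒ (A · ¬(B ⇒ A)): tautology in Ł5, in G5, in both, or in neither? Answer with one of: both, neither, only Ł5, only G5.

In Ł5: every assignment gives 1 — tautology.
In G5: every assignment gives 1 — tautology.

both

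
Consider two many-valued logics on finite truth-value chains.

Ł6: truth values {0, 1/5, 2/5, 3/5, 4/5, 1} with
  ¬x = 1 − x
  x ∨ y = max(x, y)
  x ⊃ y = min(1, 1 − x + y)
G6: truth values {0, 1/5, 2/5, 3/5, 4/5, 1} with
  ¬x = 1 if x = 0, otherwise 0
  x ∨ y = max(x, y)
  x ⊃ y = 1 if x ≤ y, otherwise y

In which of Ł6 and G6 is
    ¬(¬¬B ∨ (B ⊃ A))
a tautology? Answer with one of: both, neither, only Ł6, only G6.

In Ł6: at A = 0, B = 0 the value is 0 — not a tautology.
In G6: at A = 0, B = 0 the value is 0 — not a tautology.

neither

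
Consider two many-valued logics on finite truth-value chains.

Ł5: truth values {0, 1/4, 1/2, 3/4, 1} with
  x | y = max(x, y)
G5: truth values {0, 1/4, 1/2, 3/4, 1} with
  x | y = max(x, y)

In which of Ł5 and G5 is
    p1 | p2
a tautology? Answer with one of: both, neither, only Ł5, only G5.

In Ł5: at p1 = 0, p2 = 0 the value is 0 — not a tautology.
In G5: at p1 = 0, p2 = 0 the value is 0 — not a tautology.

neither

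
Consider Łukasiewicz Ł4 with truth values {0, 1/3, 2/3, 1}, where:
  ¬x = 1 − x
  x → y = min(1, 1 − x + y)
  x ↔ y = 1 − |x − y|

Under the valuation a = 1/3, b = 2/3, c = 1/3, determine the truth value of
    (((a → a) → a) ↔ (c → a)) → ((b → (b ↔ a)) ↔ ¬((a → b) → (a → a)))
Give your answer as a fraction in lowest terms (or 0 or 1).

a → a = 1/3 → 1/3 = 1
(a → a) → a = 1 → 1/3 = 1/3
c → a = 1/3 → 1/3 = 1
((a → a) → a) ↔ (c → a) = 1/3 ↔ 1 = 1/3
b ↔ a = 2/3 ↔ 1/3 = 2/3
b → (b ↔ a) = 2/3 → 2/3 = 1
a → b = 1/3 → 2/3 = 1
a → a = 1/3 → 1/3 = 1
(a → b) → (a → a) = 1 → 1 = 1
¬((a → b) → (a → a)) = ¬1 = 0
(b → (b ↔ a)) ↔ ¬((a → b) → (a → a)) = 1 ↔ 0 = 0
(((a → a) → a) ↔ (c → a)) → ((b → (b ↔ a)) ↔ ¬((a → b) → (a → a))) = 1/3 → 0 = 2/3

2/3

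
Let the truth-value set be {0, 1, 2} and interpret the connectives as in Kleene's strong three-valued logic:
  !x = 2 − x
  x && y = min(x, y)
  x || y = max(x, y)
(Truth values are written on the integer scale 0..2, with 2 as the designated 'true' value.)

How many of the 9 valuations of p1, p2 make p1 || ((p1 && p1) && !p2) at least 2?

3

p1 = 0, p2 = 0 ↦ 0  <
p1 = 0, p2 = 1 ↦ 0  <
p1 = 0, p2 = 2 ↦ 0  <
p1 = 1, p2 = 0 ↦ 1  <
p1 = 1, p2 = 1 ↦ 1  <
p1 = 1, p2 = 2 ↦ 1  <
p1 = 2, p2 = 0 ↦ 2  ≥
p1 = 2, p2 = 1 ↦ 2  ≥
p1 = 2, p2 = 2 ↦ 2  ≥
So 3 of the 9 assignments meet the threshold.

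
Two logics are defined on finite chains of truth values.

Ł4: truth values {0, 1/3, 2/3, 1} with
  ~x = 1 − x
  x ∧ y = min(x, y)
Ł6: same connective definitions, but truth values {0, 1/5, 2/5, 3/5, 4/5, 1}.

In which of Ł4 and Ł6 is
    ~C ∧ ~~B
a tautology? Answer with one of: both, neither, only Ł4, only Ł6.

In Ł4: at B = 0, C = 0 the value is 0 — not a tautology.
In Ł6: at B = 0, C = 0 the value is 0 — not a tautology.

neither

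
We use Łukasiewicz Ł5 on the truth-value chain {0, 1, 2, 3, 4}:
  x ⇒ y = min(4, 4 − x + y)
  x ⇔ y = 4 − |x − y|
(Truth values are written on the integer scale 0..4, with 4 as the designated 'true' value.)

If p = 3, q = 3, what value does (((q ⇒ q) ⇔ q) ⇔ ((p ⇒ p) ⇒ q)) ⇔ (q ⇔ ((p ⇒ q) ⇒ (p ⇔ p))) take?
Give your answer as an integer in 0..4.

3

q ⇒ q = 3 ⇒ 3 = 4
(q ⇒ q) ⇔ q = 4 ⇔ 3 = 3
p ⇒ p = 3 ⇒ 3 = 4
(p ⇒ p) ⇒ q = 4 ⇒ 3 = 3
((q ⇒ q) ⇔ q) ⇔ ((p ⇒ p) ⇒ q) = 3 ⇔ 3 = 4
p ⇒ q = 3 ⇒ 3 = 4
p ⇔ p = 3 ⇔ 3 = 4
(p ⇒ q) ⇒ (p ⇔ p) = 4 ⇒ 4 = 4
q ⇔ ((p ⇒ q) ⇒ (p ⇔ p)) = 3 ⇔ 4 = 3
(((q ⇒ q) ⇔ q) ⇔ ((p ⇒ p) ⇒ q)) ⇔ (q ⇔ ((p ⇒ q) ⇒ (p ⇔ p))) = 4 ⇔ 3 = 3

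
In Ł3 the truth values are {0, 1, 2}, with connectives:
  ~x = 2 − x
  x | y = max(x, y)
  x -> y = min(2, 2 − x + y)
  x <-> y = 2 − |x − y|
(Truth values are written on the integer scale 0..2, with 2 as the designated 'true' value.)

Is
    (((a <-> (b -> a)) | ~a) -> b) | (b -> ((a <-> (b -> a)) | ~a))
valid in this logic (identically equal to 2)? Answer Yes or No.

Yes

a = 0, b = 0 ↦ 2
a = 0, b = 1 ↦ 2
a = 0, b = 2 ↦ 2
a = 1, b = 0 ↦ 2
a = 1, b = 1 ↦ 2
a = 1, b = 2 ↦ 2
a = 2, b = 0 ↦ 2
a = 2, b = 1 ↦ 2
a = 2, b = 2 ↦ 2
Every assignment gives a value ≥ 2.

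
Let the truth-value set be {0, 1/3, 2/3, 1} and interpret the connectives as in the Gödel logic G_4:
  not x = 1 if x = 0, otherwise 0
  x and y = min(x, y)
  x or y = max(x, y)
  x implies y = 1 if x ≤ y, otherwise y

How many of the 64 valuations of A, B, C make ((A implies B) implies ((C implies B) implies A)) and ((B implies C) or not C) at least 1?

value 1: 31 assignments (counts)
value 2/3: 6 assignments
value 1/3: 14 assignments
value 0: 13 assignments
So 31 of the 64 assignments meet the threshold.

31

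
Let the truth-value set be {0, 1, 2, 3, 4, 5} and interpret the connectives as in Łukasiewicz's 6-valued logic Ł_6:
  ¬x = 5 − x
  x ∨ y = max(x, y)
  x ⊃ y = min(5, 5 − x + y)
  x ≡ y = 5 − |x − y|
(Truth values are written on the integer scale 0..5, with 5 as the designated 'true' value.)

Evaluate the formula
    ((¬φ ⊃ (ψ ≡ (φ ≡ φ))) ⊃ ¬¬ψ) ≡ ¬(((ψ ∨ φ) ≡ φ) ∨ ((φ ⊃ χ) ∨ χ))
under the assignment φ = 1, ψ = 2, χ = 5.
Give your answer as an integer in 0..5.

1

¬φ = ¬1 = 4
φ ≡ φ = 1 ≡ 1 = 5
ψ ≡ (φ ≡ φ) = 2 ≡ 5 = 2
¬φ ⊃ (ψ ≡ (φ ≡ φ)) = 4 ⊃ 2 = 3
¬ψ = ¬2 = 3
¬¬ψ = ¬3 = 2
(¬φ ⊃ (ψ ≡ (φ ≡ φ))) ⊃ ¬¬ψ = 3 ⊃ 2 = 4
ψ ∨ φ = 2 ∨ 1 = 2
(ψ ∨ φ) ≡ φ = 2 ≡ 1 = 4
φ ⊃ χ = 1 ⊃ 5 = 5
(φ ⊃ χ) ∨ χ = 5 ∨ 5 = 5
((ψ ∨ φ) ≡ φ) ∨ ((φ ⊃ χ) ∨ χ) = 4 ∨ 5 = 5
¬(((ψ ∨ φ) ≡ φ) ∨ ((φ ⊃ χ) ∨ χ)) = ¬5 = 0
((¬φ ⊃ (ψ ≡ (φ ≡ φ))) ⊃ ¬¬ψ) ≡ ¬(((ψ ∨ φ) ≡ φ) ∨ ((φ ⊃ χ) ∨ χ)) = 4 ≡ 0 = 1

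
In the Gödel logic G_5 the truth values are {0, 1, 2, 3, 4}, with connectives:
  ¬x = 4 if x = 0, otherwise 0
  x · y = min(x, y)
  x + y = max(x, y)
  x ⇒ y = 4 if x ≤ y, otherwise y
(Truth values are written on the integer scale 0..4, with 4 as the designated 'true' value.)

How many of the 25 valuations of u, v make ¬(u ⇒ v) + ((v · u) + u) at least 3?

value 4: 8 assignments (counts)
value 3: 4 assignments (counts)
value 2: 4 assignments
value 1: 4 assignments
value 0: 5 assignments
So 12 of the 25 assignments meet the threshold.

12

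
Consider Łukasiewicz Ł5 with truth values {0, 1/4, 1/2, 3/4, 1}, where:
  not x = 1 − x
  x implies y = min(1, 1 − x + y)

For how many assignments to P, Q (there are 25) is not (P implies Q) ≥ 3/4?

value 1: 1 assignment (counts)
value 3/4: 2 assignments (counts)
value 1/2: 3 assignments
value 1/4: 4 assignments
value 0: 15 assignments
So 3 of the 25 assignments meet the threshold.

3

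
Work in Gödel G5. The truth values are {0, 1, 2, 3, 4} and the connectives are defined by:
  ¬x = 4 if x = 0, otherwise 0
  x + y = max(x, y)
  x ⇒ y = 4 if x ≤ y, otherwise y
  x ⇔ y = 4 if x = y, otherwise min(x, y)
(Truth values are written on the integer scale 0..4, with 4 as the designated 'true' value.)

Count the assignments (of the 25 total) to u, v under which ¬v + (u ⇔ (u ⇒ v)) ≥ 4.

value 4: 6 assignments (counts)
value 3: 3 assignments
value 2: 5 assignments
value 1: 7 assignments
value 0: 4 assignments
So 6 of the 25 assignments meet the threshold.

6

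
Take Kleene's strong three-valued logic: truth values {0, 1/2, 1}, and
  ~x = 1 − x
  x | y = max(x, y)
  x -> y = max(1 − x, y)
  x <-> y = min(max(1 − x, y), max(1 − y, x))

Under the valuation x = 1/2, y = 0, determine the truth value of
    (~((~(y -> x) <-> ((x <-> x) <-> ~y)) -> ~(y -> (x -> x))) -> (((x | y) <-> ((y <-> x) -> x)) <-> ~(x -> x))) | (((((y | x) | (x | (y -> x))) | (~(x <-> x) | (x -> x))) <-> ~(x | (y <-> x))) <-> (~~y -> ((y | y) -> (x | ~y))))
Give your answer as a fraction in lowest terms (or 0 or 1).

y -> x = 0 -> 1/2 = 1
~(y -> x) = ~1 = 0
x <-> x = 1/2 <-> 1/2 = 1/2
~y = ~0 = 1
(x <-> x) <-> ~y = 1/2 <-> 1 = 1/2
~(y -> x) <-> ((x <-> x) <-> ~y) = 0 <-> 1/2 = 1/2
x -> x = 1/2 -> 1/2 = 1/2
y -> (x -> x) = 0 -> 1/2 = 1
~(y -> (x -> x)) = ~1 = 0
(~(y -> x) <-> ((x <-> x) <-> ~y)) -> ~(y -> (x -> x)) = 1/2 -> 0 = 1/2
~((~(y -> x) <-> ((x <-> x) <-> ~y)) -> ~(y -> (x -> x))) = ~1/2 = 1/2
x | y = 1/2 | 0 = 1/2
y <-> x = 0 <-> 1/2 = 1/2
(y <-> x) -> x = 1/2 -> 1/2 = 1/2
(x | y) <-> ((y <-> x) -> x) = 1/2 <-> 1/2 = 1/2
x -> x = 1/2 -> 1/2 = 1/2
~(x -> x) = ~1/2 = 1/2
((x | y) <-> ((y <-> x) -> x)) <-> ~(x -> x) = 1/2 <-> 1/2 = 1/2
~((~(y -> x) <-> ((x <-> x) <-> ~y)) -> ~(y -> (x -> x))) -> (((x | y) <-> ((y <-> x) -> x)) <-> ~(x -> x)) = 1/2 -> 1/2 = 1/2
y | x = 0 | 1/2 = 1/2
y -> x = 0 -> 1/2 = 1
x | (y -> x) = 1/2 | 1 = 1
(y | x) | (x | (y -> x)) = 1/2 | 1 = 1
x <-> x = 1/2 <-> 1/2 = 1/2
~(x <-> x) = ~1/2 = 1/2
x -> x = 1/2 -> 1/2 = 1/2
~(x <-> x) | (x -> x) = 1/2 | 1/2 = 1/2
((y | x) | (x | (y -> x))) | (~(x <-> x) | (x -> x)) = 1 | 1/2 = 1
y <-> x = 0 <-> 1/2 = 1/2
x | (y <-> x) = 1/2 | 1/2 = 1/2
~(x | (y <-> x)) = ~1/2 = 1/2
(((y | x) | (x | (y -> x))) | (~(x <-> x) | (x -> x))) <-> ~(x | (y <-> x)) = 1 <-> 1/2 = 1/2
~y = ~0 = 1
~~y = ~1 = 0
y | y = 0 | 0 = 0
~y = ~0 = 1
x | ~y = 1/2 | 1 = 1
(y | y) -> (x | ~y) = 0 -> 1 = 1
~~y -> ((y | y) -> (x | ~y)) = 0 -> 1 = 1
((((y | x) | (x | (y -> x))) | (~(x <-> x) | (x -> x))) <-> ~(x | (y <-> x))) <-> (~~y -> ((y | y) -> (x | ~y))) = 1/2 <-> 1 = 1/2
(~((~(y -> x) <-> ((x <-> x) <-> ~y)) -> ~(y -> (x -> x))) -> (((x | y) <-> ((y <-> x) -> x)) <-> ~(x -> x))) | (((((y | x) | (x | (y -> x))) | (~(x <-> x) | (x -> x))) <-> ~(x | (y <-> x))) <-> (~~y -> ((y | y) -> (x | ~y)))) = 1/2 | 1/2 = 1/2

1/2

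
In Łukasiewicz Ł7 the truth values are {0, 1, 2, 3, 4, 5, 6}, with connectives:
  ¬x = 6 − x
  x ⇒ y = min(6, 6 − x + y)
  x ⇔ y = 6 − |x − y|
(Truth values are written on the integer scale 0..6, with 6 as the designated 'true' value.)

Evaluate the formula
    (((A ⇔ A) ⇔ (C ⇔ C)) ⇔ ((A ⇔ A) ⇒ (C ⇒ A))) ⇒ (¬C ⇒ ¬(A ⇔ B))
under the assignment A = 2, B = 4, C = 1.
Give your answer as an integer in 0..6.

A ⇔ A = 2 ⇔ 2 = 6
C ⇔ C = 1 ⇔ 1 = 6
(A ⇔ A) ⇔ (C ⇔ C) = 6 ⇔ 6 = 6
A ⇔ A = 2 ⇔ 2 = 6
C ⇒ A = 1 ⇒ 2 = 6
(A ⇔ A) ⇒ (C ⇒ A) = 6 ⇒ 6 = 6
((A ⇔ A) ⇔ (C ⇔ C)) ⇔ ((A ⇔ A) ⇒ (C ⇒ A)) = 6 ⇔ 6 = 6
¬C = ¬1 = 5
A ⇔ B = 2 ⇔ 4 = 4
¬(A ⇔ B) = ¬4 = 2
¬C ⇒ ¬(A ⇔ B) = 5 ⇒ 2 = 3
(((A ⇔ A) ⇔ (C ⇔ C)) ⇔ ((A ⇔ A) ⇒ (C ⇒ A))) ⇒ (¬C ⇒ ¬(A ⇔ B)) = 6 ⇒ 3 = 3

3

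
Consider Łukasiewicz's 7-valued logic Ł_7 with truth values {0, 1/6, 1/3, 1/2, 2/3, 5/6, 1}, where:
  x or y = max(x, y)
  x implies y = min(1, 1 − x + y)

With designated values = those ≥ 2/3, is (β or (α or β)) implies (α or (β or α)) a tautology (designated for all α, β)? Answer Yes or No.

At α = 5/6, β = 1, for instance:
α or β = 5/6 or 1 = 1
β or (α or β) = 1 or 1 = 1
β or α = 1 or 5/6 = 1
α or (β or α) = 5/6 or 1 = 1
(β or (α or β)) implies (α or (β or α)) = 1 implies 1 = 1
and checking the remaining 48 assignments likewise gives ≥ 2/3 in every case.

Yes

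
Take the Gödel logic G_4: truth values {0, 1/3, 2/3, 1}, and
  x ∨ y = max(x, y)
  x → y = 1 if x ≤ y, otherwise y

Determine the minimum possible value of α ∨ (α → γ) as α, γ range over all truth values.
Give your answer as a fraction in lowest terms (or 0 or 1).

Take α = 1/3, γ = 0:
α → γ = 1/3 → 0 = 0
α ∨ (α → γ) = 1/3 ∨ 0 = 1/3
No assignment yields a value below 1/3, so this is the minimum.

1/3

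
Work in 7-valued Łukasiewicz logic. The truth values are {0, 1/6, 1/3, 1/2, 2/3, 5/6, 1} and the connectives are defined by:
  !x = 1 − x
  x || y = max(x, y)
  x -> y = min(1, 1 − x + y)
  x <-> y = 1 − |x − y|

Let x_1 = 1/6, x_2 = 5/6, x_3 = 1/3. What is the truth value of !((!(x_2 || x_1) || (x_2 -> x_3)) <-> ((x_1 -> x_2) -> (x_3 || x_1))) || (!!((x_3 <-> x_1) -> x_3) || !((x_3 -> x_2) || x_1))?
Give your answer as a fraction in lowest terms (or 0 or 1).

x_2 || x_1 = 5/6 || 1/6 = 5/6
!(x_2 || x_1) = !5/6 = 1/6
x_2 -> x_3 = 5/6 -> 1/3 = 1/2
!(x_2 || x_1) || (x_2 -> x_3) = 1/6 || 1/2 = 1/2
x_1 -> x_2 = 1/6 -> 5/6 = 1
x_3 || x_1 = 1/3 || 1/6 = 1/3
(x_1 -> x_2) -> (x_3 || x_1) = 1 -> 1/3 = 1/3
(!(x_2 || x_1) || (x_2 -> x_3)) <-> ((x_1 -> x_2) -> (x_3 || x_1)) = 1/2 <-> 1/3 = 5/6
!((!(x_2 || x_1) || (x_2 -> x_3)) <-> ((x_1 -> x_2) -> (x_3 || x_1))) = !5/6 = 1/6
x_3 <-> x_1 = 1/3 <-> 1/6 = 5/6
(x_3 <-> x_1) -> x_3 = 5/6 -> 1/3 = 1/2
!((x_3 <-> x_1) -> x_3) = !1/2 = 1/2
!!((x_3 <-> x_1) -> x_3) = !1/2 = 1/2
x_3 -> x_2 = 1/3 -> 5/6 = 1
(x_3 -> x_2) || x_1 = 1 || 1/6 = 1
!((x_3 -> x_2) || x_1) = !1 = 0
!!((x_3 <-> x_1) -> x_3) || !((x_3 -> x_2) || x_1) = 1/2 || 0 = 1/2
!((!(x_2 || x_1) || (x_2 -> x_3)) <-> ((x_1 -> x_2) -> (x_3 || x_1))) || (!!((x_3 <-> x_1) -> x_3) || !((x_3 -> x_2) || x_1)) = 1/6 || 1/2 = 1/2

1/2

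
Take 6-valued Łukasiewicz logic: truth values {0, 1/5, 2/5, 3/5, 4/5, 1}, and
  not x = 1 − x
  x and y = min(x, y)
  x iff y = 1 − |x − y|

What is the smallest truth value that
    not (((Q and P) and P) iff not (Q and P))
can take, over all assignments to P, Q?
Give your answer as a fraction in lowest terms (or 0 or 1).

Take P = 2/5, Q = 2/5:
Q and P = 2/5 and 2/5 = 2/5
(Q and P) and P = 2/5 and 2/5 = 2/5
Q and P = 2/5 and 2/5 = 2/5
not (Q and P) = not 2/5 = 3/5
((Q and P) and P) iff not (Q and P) = 2/5 iff 3/5 = 4/5
not (((Q and P) and P) iff not (Q and P)) = not 4/5 = 1/5
No assignment yields a value below 1/5, so this is the minimum.

1/5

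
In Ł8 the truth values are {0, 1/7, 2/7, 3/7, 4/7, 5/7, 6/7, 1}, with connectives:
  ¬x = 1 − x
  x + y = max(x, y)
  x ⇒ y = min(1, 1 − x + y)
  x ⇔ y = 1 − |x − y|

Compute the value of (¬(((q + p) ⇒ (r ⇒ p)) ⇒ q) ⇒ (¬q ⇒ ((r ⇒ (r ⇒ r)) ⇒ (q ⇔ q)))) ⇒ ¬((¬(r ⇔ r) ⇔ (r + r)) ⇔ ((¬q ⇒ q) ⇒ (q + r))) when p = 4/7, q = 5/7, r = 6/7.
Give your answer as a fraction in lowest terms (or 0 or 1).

q + p = 5/7 + 4/7 = 5/7
r ⇒ p = 6/7 ⇒ 4/7 = 5/7
(q + p) ⇒ (r ⇒ p) = 5/7 ⇒ 5/7 = 1
((q + p) ⇒ (r ⇒ p)) ⇒ q = 1 ⇒ 5/7 = 5/7
¬(((q + p) ⇒ (r ⇒ p)) ⇒ q) = ¬5/7 = 2/7
¬q = ¬5/7 = 2/7
r ⇒ r = 6/7 ⇒ 6/7 = 1
r ⇒ (r ⇒ r) = 6/7 ⇒ 1 = 1
q ⇔ q = 5/7 ⇔ 5/7 = 1
(r ⇒ (r ⇒ r)) ⇒ (q ⇔ q) = 1 ⇒ 1 = 1
¬q ⇒ ((r ⇒ (r ⇒ r)) ⇒ (q ⇔ q)) = 2/7 ⇒ 1 = 1
¬(((q + p) ⇒ (r ⇒ p)) ⇒ q) ⇒ (¬q ⇒ ((r ⇒ (r ⇒ r)) ⇒ (q ⇔ q))) = 2/7 ⇒ 1 = 1
r ⇔ r = 6/7 ⇔ 6/7 = 1
¬(r ⇔ r) = ¬1 = 0
r + r = 6/7 + 6/7 = 6/7
¬(r ⇔ r) ⇔ (r + r) = 0 ⇔ 6/7 = 1/7
¬q = ¬5/7 = 2/7
¬q ⇒ q = 2/7 ⇒ 5/7 = 1
q + r = 5/7 + 6/7 = 6/7
(¬q ⇒ q) ⇒ (q + r) = 1 ⇒ 6/7 = 6/7
(¬(r ⇔ r) ⇔ (r + r)) ⇔ ((¬q ⇒ q) ⇒ (q + r)) = 1/7 ⇔ 6/7 = 2/7
¬((¬(r ⇔ r) ⇔ (r + r)) ⇔ ((¬q ⇒ q) ⇒ (q + r))) = ¬2/7 = 5/7
(¬(((q + p) ⇒ (r ⇒ p)) ⇒ q) ⇒ (¬q ⇒ ((r ⇒ (r ⇒ r)) ⇒ (q ⇔ q)))) ⇒ ¬((¬(r ⇔ r) ⇔ (r + r)) ⇔ ((¬q ⇒ q) ⇒ (q + r))) = 1 ⇒ 5/7 = 5/7

5/7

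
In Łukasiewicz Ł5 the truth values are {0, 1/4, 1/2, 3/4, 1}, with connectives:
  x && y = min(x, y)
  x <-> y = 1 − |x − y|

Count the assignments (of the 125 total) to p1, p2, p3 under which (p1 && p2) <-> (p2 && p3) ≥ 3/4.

value 1: 65 assignments (counts)
value 3/4: 32 assignments (counts)
value 1/2: 18 assignments
value 1/4: 8 assignments
value 0: 2 assignments
So 97 of the 125 assignments meet the threshold.

97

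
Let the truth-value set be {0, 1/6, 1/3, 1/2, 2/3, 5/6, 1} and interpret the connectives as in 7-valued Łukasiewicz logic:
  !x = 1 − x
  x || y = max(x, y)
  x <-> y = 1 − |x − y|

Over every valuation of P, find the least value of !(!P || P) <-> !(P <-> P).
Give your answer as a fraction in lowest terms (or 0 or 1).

1/2

Take P = 1/2:
!P = !1/2 = 1/2
!P || P = 1/2 || 1/2 = 1/2
!(!P || P) = !1/2 = 1/2
P <-> P = 1/2 <-> 1/2 = 1
!(P <-> P) = !1 = 0
!(!P || P) <-> !(P <-> P) = 1/2 <-> 0 = 1/2
No assignment yields a value below 1/2, so this is the minimum.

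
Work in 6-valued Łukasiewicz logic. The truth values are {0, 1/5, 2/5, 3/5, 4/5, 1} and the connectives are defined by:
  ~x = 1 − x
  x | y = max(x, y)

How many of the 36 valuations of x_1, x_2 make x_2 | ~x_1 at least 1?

value 1: 11 assignments (counts)
value 4/5: 9 assignments
value 3/5: 7 assignments
value 2/5: 5 assignments
value 1/5: 3 assignments
value 0: 1 assignment
So 11 of the 36 assignments meet the threshold.

11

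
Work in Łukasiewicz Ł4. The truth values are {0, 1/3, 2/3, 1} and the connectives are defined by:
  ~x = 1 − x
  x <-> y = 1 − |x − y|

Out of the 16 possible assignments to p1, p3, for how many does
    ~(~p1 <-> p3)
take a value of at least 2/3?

p1 = 0, p3 = 0 ↦ 1  ≥
p1 = 0, p3 = 1/3 ↦ 2/3  ≥
p1 = 0, p3 = 2/3 ↦ 1/3  <
p1 = 0, p3 = 1 ↦ 0  <
p1 = 1/3, p3 = 0 ↦ 2/3  ≥
p1 = 1/3, p3 = 1/3 ↦ 1/3  <
p1 = 1/3, p3 = 2/3 ↦ 0  <
p1 = 1/3, p3 = 1 ↦ 1/3  <
p1 = 2/3, p3 = 0 ↦ 1/3  <
p1 = 2/3, p3 = 1/3 ↦ 0  <
p1 = 2/3, p3 = 2/3 ↦ 1/3  <
p1 = 2/3, p3 = 1 ↦ 2/3  ≥
p1 = 1, p3 = 0 ↦ 0  <
p1 = 1, p3 = 1/3 ↦ 1/3  <
p1 = 1, p3 = 2/3 ↦ 2/3  ≥
p1 = 1, p3 = 1 ↦ 1  ≥
So 6 of the 16 assignments meet the threshold.

6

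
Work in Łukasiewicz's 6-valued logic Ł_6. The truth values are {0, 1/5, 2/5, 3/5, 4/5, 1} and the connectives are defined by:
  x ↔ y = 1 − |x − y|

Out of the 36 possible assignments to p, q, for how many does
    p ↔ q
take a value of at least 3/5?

24

value 1: 6 assignments (counts)
value 4/5: 10 assignments (counts)
value 3/5: 8 assignments (counts)
value 2/5: 6 assignments
value 1/5: 4 assignments
value 0: 2 assignments
So 24 of the 36 assignments meet the threshold.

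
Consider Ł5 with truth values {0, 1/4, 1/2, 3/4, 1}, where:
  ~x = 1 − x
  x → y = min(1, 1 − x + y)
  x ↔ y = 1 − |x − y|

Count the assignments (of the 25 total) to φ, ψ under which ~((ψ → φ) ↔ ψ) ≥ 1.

6

value 1: 6 assignments (counts)
value 3/4: 5 assignments
value 1/2: 6 assignments
value 1/4: 5 assignments
value 0: 3 assignments
So 6 of the 25 assignments meet the threshold.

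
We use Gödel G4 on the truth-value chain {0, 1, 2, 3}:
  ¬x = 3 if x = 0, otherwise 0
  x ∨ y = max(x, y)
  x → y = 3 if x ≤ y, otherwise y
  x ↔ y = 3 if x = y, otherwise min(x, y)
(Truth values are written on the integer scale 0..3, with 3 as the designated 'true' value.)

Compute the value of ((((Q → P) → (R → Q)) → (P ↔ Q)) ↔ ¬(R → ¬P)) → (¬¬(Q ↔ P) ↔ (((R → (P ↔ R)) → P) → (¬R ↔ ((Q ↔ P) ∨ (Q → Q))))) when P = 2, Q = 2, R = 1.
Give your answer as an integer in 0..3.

0

Q → P = 2 → 2 = 3
R → Q = 1 → 2 = 3
(Q → P) → (R → Q) = 3 → 3 = 3
P ↔ Q = 2 ↔ 2 = 3
((Q → P) → (R → Q)) → (P ↔ Q) = 3 → 3 = 3
¬P = ¬2 = 0
R → ¬P = 1 → 0 = 0
¬(R → ¬P) = ¬0 = 3
(((Q → P) → (R → Q)) → (P ↔ Q)) ↔ ¬(R → ¬P) = 3 ↔ 3 = 3
Q ↔ P = 2 ↔ 2 = 3
¬(Q ↔ P) = ¬3 = 0
¬¬(Q ↔ P) = ¬0 = 3
P ↔ R = 2 ↔ 1 = 1
R → (P ↔ R) = 1 → 1 = 3
(R → (P ↔ R)) → P = 3 → 2 = 2
¬R = ¬1 = 0
Q ↔ P = 2 ↔ 2 = 3
Q → Q = 2 → 2 = 3
(Q ↔ P) ∨ (Q → Q) = 3 ∨ 3 = 3
¬R ↔ ((Q ↔ P) ∨ (Q → Q)) = 0 ↔ 3 = 0
((R → (P ↔ R)) → P) → (¬R ↔ ((Q ↔ P) ∨ (Q → Q))) = 2 → 0 = 0
¬¬(Q ↔ P) ↔ (((R → (P ↔ R)) → P) → (¬R ↔ ((Q ↔ P) ∨ (Q → Q)))) = 3 ↔ 0 = 0
((((Q → P) → (R → Q)) → (P ↔ Q)) ↔ ¬(R → ¬P)) → (¬¬(Q ↔ P) ↔ (((R → (P ↔ R)) → P) → (¬R ↔ ((Q ↔ P) ∨ (Q → Q))))) = 3 → 0 = 0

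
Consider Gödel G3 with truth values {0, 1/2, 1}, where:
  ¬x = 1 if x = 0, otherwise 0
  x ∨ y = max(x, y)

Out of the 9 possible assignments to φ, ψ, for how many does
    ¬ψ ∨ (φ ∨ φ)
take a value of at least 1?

φ = 0, ψ = 0 ↦ 1  ≥
φ = 0, ψ = 1/2 ↦ 0  <
φ = 0, ψ = 1 ↦ 0  <
φ = 1/2, ψ = 0 ↦ 1  ≥
φ = 1/2, ψ = 1/2 ↦ 1/2  <
φ = 1/2, ψ = 1 ↦ 1/2  <
φ = 1, ψ = 0 ↦ 1  ≥
φ = 1, ψ = 1/2 ↦ 1  ≥
φ = 1, ψ = 1 ↦ 1  ≥
So 5 of the 9 assignments meet the threshold.

5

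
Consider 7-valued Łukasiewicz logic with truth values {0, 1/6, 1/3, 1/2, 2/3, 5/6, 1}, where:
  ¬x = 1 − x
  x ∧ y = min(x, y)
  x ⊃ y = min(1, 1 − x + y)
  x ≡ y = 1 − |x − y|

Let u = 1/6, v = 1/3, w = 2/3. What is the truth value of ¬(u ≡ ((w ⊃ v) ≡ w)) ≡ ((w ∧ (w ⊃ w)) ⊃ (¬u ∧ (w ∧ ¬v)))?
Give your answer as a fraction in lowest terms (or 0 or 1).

5/6

w ⊃ v = 2/3 ⊃ 1/3 = 2/3
(w ⊃ v) ≡ w = 2/3 ≡ 2/3 = 1
u ≡ ((w ⊃ v) ≡ w) = 1/6 ≡ 1 = 1/6
¬(u ≡ ((w ⊃ v) ≡ w)) = ¬1/6 = 5/6
w ⊃ w = 2/3 ⊃ 2/3 = 1
w ∧ (w ⊃ w) = 2/3 ∧ 1 = 2/3
¬u = ¬1/6 = 5/6
¬v = ¬1/3 = 2/3
w ∧ ¬v = 2/3 ∧ 2/3 = 2/3
¬u ∧ (w ∧ ¬v) = 5/6 ∧ 2/3 = 2/3
(w ∧ (w ⊃ w)) ⊃ (¬u ∧ (w ∧ ¬v)) = 2/3 ⊃ 2/3 = 1
¬(u ≡ ((w ⊃ v) ≡ w)) ≡ ((w ∧ (w ⊃ w)) ⊃ (¬u ∧ (w ∧ ¬v))) = 5/6 ≡ 1 = 5/6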